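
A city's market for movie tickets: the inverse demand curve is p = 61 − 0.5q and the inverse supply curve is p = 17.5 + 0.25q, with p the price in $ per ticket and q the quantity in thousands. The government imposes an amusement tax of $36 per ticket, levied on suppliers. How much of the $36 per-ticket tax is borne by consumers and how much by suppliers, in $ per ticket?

Rewrite in direct form: qd = 122 − 2p and qs = 4p − 70.
Without the tax, 122 − 2p = 4p − 70 gives 6p = 192, so p* = $32 and q* = 58.
With the tax collected from suppliers, supply shifts: qs = 4(p − 36) − 70.
Solving gives q = 10 with consumers paying $56 and suppliers receiving $20 (the $36 wedge).
Burden on consumers: $24; on suppliers: $12. (They sum to $36.)
The less price-elastic side of the market bears the larger share of a per-unit tax.

Consumers bear $24 per ticket; suppliers bear $12 per ticket.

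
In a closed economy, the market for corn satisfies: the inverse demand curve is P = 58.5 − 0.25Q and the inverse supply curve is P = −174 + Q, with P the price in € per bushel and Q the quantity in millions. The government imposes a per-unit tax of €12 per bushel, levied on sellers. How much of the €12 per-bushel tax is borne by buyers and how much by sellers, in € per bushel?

Rewrite in direct form: Qd = 234 − 4P and Qs = P + 174.
Before the tax: set 234 − 4P = P + 174 → P* = €12, Q* = 186.
With the tax collected from sellers, supply shifts: Qs = (P − 12) + 174.
New equilibrium: buyers pay €14.4, sellers receive €2.4, Q = 176.4. (Wedge: Pb − Ps = 12.)
Burden on buyers: €2.4; on sellers: €9.6. (They sum to €12.)
The less price-elastic side of the market bears the larger share of a per-unit tax.

Buyers bear €2.4 per bushel; sellers bear €9.6 per bushel.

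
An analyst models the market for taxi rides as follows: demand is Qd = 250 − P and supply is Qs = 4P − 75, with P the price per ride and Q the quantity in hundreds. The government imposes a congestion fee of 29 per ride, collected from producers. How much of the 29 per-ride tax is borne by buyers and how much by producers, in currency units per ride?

Buyers bear 23.2 per ride; producers bear 5.8 per ride.

Without the tax, 250 − P = 4P − 75 gives 5P = 325, so P* = 65 and Q* = 185.
With the tax collected from producers, supply shifts: Qs = 4(P − 29) − 75.
New equilibrium: buyers pay 88.2, producers receive 59.2, Q = 161.8. (Wedge: Pb − Ps = 29.)
Burden on buyers: 23.2; on producers: 5.8. (They sum to 29.)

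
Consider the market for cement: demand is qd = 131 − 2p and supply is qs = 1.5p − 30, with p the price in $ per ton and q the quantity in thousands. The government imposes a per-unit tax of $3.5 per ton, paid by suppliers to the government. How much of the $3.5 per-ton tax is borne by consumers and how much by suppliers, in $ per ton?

Without the tax, 131 − 2p = 1.5p − 30 gives 3.5p = 161, so p* = $46 and q* = 39.
With the tax collected from suppliers, supply shifts: qs = 1.5(p − 3.5) − 30.
New equilibrium: consumers pay $47.5, suppliers receive $44, q = 36. (Wedge: pb − ps = 3.5.)
Burden on consumers: $1.5; on suppliers: $2. (They sum to $3.5.)

Consumers bear $1.5 per ton; suppliers bear $2 per ton.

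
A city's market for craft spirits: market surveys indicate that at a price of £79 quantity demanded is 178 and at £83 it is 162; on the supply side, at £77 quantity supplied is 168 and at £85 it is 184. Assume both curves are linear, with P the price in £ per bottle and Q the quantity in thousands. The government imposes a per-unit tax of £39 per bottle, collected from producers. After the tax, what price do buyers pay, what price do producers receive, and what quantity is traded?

Buyers pay £93; producers receive £54; quantity = 122.

Demand slope: (162 − 178)/(83 − 79) = -4, so Qd = 494 − 4P.
Supply slope: (184 − 168)/(85 − 77) = 2, so Qs = 2P + 14.
Without the tax, 494 − 4P = 2P + 14 gives 6P = 480, so P* = £80 and Q* = 174.
With the tax collected from producers, supply shifts: Qs = 2(P − 39) + 14.
New equilibrium: buyers pay £93, producers receive £54, Q = 122. (Wedge: Pb − Ps = 39.)
The less price-elastic side of the market bears the larger share of a per-unit tax.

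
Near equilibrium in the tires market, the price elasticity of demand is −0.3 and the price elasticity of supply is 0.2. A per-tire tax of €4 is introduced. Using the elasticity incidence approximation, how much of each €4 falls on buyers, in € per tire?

Incidence ratio: buyers' share ≈ εs / (εs + |εd|) = 0.2 / (0.2 + 0.3) = 0.4.
So buyers bear ≈ 0.4 × €4 = €1.6; suppliers bear €2.4.

Buyers bear ≈ €1.6 per tire.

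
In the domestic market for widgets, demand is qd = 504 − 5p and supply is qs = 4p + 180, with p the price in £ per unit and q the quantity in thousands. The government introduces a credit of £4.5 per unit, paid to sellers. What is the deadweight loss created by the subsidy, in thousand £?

Before the subsidy: set 504 − 5p = 4p + 180 → p* = £36, q* = 324.
With a per-unit subsidy paid to sellers, each receives p + 4.5 per unit sold, so supply becomes qs = 4(p + 4.5) + 180.
Solving gives q = 334 with buyers paying £34 and sellers receiving £38.5 (the £4.5 wedge).
Quantity rises by |ΔQ| = |324 − 334| = 10.
DWL = ½ · t · |ΔQ| = ½ · 4.5 · 10 = £22.5.

Deadweight loss = £22.5 thousand.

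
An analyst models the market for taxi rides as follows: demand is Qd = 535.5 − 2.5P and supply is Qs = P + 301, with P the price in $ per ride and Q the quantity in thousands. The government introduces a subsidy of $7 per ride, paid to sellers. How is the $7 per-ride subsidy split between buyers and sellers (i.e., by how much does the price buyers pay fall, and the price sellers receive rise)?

Without the subsidy, 535.5 − 2.5P = P + 301 gives 3.5P = 234.5, so P* = $67 and Q* = 368.
With a per-unit subsidy paid to sellers, each receives P + 7 per unit sold, so supply becomes Qs = (P + 7) + 301.
New equilibrium: buyers pay $65, sellers receive $72, Q = 373. (Wedge: Pb − Ps = −7.)
Gain to buyers: $2; to sellers: $5. (They sum to $7.)

Buyers gain $2 per ride; sellers gain $5 per ride.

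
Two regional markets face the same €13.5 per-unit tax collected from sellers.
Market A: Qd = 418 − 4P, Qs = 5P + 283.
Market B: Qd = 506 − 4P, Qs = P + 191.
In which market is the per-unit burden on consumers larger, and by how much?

Market A, by €4.8.

Market A: pre-tax P* = €15, Q* = 358; post-tax Q = 328; per-unit burden on consumers = €7.5.
Market B: pre-tax P* = €63, Q* = 254; post-tax Q = 243.2; per-unit burden on consumers = €2.7.
Difference: €7.5 vs €2.7 → market A is larger by €4.8.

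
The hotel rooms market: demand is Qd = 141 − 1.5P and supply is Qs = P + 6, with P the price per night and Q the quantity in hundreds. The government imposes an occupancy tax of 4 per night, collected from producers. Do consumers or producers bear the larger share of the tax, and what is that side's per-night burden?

Producers bear the larger share: 2.4 per night.

Without the tax, 141 − 1.5P = P + 6 gives 2.5P = 135, so P* = 54 and Q* = 60.
With the tax collected from producers, supply shifts: Qs = (P − 4) + 6.
New equilibrium: consumers pay 55.6, producers receive 51.6, Q = 57.6. (Wedge: Pb − Ps = 4.)
Per-night burden: consumers 1.6, producers 2.4.
Producers take the larger share because supply is less price-elastic here (demand slope 1.5 vs supply slope 1).
The less price-elastic side of the market bears the larger share of a per-unit tax.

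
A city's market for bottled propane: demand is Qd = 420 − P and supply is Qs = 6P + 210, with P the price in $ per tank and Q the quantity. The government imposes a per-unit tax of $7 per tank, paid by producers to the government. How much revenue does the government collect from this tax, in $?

Tax revenue = $2688.

Before the tax: set 420 − P = 6P + 210 → P* = $30, Q* = 390.
With the tax collected from producers, supply shifts: Qs = 6(P − 7) + 210.
New equilibrium: buyers pay $36, producers receive $29, Q = 384. (Wedge: Pb − Ps = 7.)
Revenue = t · Q = 7 · 384 = $2688.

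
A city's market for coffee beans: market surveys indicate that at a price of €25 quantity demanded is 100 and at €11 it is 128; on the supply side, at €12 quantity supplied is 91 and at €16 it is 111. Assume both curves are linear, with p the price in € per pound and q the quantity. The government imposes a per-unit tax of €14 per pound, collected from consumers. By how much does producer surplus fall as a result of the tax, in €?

Demand slope: (128 − 100)/(11 − 25) = -2, so qd = 150 − 2p.
Supply slope: (111 − 91)/(16 − 12) = 5, so qs = 5p + 31.
Without the tax, 150 − 2p = 5p + 31 gives 7p = 119, so p* = €17 and q* = 116.
With the tax collected from consumers, demand (in seller-price terms) shifts: qd = 150 − 2(p + 14).
New equilibrium: consumers pay €27, producers receive €13, q = 96. (Wedge: pb − ps = 14.)
ΔPS is the trapezoid between Q = 96 and Q = 116 of height €4: ½ · (116 + 96) · 4 = €424.

Producer surplus falls by €424.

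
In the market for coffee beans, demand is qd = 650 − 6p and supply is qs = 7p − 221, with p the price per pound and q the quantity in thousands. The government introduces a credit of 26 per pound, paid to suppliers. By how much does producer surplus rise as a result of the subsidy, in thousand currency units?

Producer surplus rises by 3480 thousand.

Before the subsidy: set 650 − 6p = 7p − 221 → p* = 67, q* = 248.
With a per-unit subsidy paid to suppliers, each receives p + 26 per unit sold, so supply becomes qs = 7(p + 26) − 221.
New equilibrium: buyers pay 53, suppliers receive 79, q = 332. (Wedge: pb − ps = −26.)
ΔPS is the trapezoid between Q = 332 and Q = 248 of height 12: ½ · (248 + 332) · 12 = 3480.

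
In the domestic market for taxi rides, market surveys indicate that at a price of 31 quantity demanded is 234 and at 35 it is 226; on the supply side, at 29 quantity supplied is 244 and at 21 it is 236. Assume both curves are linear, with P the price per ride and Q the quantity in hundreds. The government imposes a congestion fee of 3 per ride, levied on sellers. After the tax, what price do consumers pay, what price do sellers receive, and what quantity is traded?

Demand slope: (226 − 234)/(35 − 31) = -2, so Qd = 296 − 2P.
Supply slope: (236 − 244)/(21 − 29) = 1, so Qs = P + 215.
Before the tax: set 296 − 2P = P + 215 → P* = 27, Q* = 242.
With the tax collected from sellers, supply shifts: Qs = (P − 3) + 215.
New equilibrium: consumers pay 28, sellers receive 25, Q = 240. (Wedge: Pb − Ps = 3.)
The less price-elastic side of the market bears the larger share of a per-unit tax.

Consumers pay 28; sellers receive 25; quantity = 240.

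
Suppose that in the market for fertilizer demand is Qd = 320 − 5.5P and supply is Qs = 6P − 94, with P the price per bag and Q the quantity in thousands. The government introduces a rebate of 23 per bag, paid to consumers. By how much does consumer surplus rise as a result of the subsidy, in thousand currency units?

Before the subsidy: set 320 − 5.5P = 6P − 94 → P* = 36, Q* = 122.
With a per-unit subsidy paid to consumers, each effectively pays P − 23, so demand becomes Qd = 320 − 5.5(P − 23).
Solving gives Q = 188 with consumers paying 24 and suppliers receiving 47 (the 23 wedge).
ΔCS is the trapezoid between Q = 188 and Q = 122 of height 12: ½ · (122 + 188) · 12 = 1860.

Consumer surplus rises by 1860 thousand.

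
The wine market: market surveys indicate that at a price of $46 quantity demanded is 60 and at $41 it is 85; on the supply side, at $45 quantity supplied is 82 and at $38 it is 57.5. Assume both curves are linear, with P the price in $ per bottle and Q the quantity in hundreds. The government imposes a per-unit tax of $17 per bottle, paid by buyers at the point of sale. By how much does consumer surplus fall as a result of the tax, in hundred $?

Demand slope: (85 − 60)/(41 − 46) = -5, so Qd = 290 − 5P.
Supply slope: (57.5 − 82)/(38 − 45) = 3.5, so Qs = 3.5P − 75.5.
Before the tax: set 290 − 5P = 3.5P − 75.5 → P* = $43, Q* = 75.
With the tax collected from buyers, demand (in seller-price terms) shifts: Qd = 290 − 5(P + 17).
New equilibrium: buyers pay $50, producers receive $33, Q = 40. (Wedge: Pb − Ps = 17.)
ΔCS is the trapezoid between Q = 40 and Q = 75 of height $7: ½ · (75 + 40) · 7 = $402.5.

Consumer surplus falls by $402.5 hundred.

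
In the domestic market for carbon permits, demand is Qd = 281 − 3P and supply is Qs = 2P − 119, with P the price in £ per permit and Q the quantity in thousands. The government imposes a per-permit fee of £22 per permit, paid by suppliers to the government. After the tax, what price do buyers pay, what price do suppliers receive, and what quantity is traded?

Before the tax: set 281 − 3P = 2P − 119 → P* = £80, Q* = 41.
With the tax collected from suppliers, supply shifts: Qs = 2(P − 22) − 119.
Solving gives Q = 14.6 with buyers paying £88.8 and suppliers receiving £66.8 (the £22 wedge).
The less price-elastic side of the market bears the larger share of a per-unit tax.

Buyers pay £88.8; suppliers receive £66.8; quantity = 14.6.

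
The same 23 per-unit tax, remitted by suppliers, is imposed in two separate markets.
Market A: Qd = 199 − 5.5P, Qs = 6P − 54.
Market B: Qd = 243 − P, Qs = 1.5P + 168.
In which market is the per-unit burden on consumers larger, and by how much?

Market A: pre-tax P* = 22, Q* = 78; post-tax Q = 12; per-unit burden on consumers = 12.
Market B: pre-tax P* = 30, Q* = 213; post-tax Q = 199.2; per-unit burden on consumers = 13.8.
Difference: 12 vs 13.8 → market B is larger by 1.8.

Market B, by 1.8.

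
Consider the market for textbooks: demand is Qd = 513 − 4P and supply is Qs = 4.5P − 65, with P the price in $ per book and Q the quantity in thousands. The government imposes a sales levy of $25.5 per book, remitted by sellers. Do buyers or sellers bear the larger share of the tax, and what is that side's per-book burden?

Without the tax, 513 − 4P = 4.5P − 65 gives 8.5P = 578, so P* = $68 and Q* = 241.
With the tax collected from sellers, supply shifts: Qs = 4.5(P − 25.5) − 65.
Solving gives Q = 187 with buyers paying $81.5 and sellers receiving $56 (the $25.5 wedge).
Per-book burden: buyers $13.5, sellers $12.
Buyers take the larger share because demand is less price-elastic here (demand slope 4 vs supply slope 4.5).

Buyers bear the larger share: $13.5 per book.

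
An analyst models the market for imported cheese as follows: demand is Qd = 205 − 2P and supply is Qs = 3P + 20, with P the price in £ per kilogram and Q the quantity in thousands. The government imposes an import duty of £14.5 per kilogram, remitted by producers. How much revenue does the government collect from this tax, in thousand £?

Without the tax, 205 − 2P = 3P + 20 gives 5P = 185, so P* = £37 and Q* = 131.
With the tax collected from producers, supply shifts: Qs = 3(P − 14.5) + 20.
Solving gives Q = 113.6 with consumers paying £45.7 and producers receiving £31.2 (the £14.5 wedge).
Revenue = t · Q = 14.5 · 113.6 = £1647.2.

Tax revenue = £1647.2 thousand.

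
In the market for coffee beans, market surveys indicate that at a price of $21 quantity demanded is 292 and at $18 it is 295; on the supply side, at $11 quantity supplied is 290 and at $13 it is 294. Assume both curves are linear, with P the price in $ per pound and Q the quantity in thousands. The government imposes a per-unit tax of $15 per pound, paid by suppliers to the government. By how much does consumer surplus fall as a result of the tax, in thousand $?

Consumer surplus falls by $2930 thousand.

Demand slope: (295 − 292)/(18 − 21) = -1, so Qd = 313 − P.
Supply slope: (294 − 290)/(13 − 11) = 2, so Qs = 2P + 268.
Before the tax: set 313 − P = 2P + 268 → P* = $15, Q* = 298.
With the tax collected from suppliers, supply shifts: Qs = 2(P − 15) + 268.
New equilibrium: buyers pay $25, suppliers receive $10, Q = 288. (Wedge: Pb − Ps = 15.)
ΔCS is the trapezoid between Q = 288 and Q = 298 of height $10: ½ · (298 + 288) · 10 = $2930.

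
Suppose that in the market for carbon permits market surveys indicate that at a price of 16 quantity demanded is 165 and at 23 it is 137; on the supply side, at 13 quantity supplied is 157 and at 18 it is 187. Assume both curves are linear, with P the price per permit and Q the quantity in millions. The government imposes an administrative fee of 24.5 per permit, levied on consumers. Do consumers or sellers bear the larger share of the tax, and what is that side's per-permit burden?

Demand slope: (137 − 165)/(23 − 16) = -4, so Qd = 229 − 4P.
Supply slope: (187 − 157)/(18 − 13) = 6, so Qs = 6P + 79.
Before the tax: set 229 − 4P = 6P + 79 → P* = 15, Q* = 169.
With the tax collected from consumers, demand (in seller-price terms) shifts: Qd = 229 − 4(P + 24.5).
New equilibrium: consumers pay 29.7, sellers receive 5.2, Q = 110.2. (Wedge: Pb − Ps = 24.5.)
Per-permit burden: consumers 14.7, sellers 9.8.
Consumers take the larger share because demand is less price-elastic here (demand slope 4 vs supply slope 6).

Consumers bear the larger share: 14.7 per permit.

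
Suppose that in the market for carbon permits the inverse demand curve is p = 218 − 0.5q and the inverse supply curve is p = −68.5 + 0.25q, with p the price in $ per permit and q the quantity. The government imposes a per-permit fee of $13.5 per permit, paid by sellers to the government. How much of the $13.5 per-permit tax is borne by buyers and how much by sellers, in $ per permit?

Rewrite in direct form: qd = 436 − 2p and qs = 4p + 274.
Before the tax: set 436 − 2p = 4p + 274 → p* = $27, q* = 382.
With the tax collected from sellers, supply shifts: qs = 4(p − 13.5) + 274.
New equilibrium: buyers pay $36, sellers receive $22.5, q = 364. (Wedge: pb − ps = 13.5.)
Burden on buyers: $9; on sellers: $4.5. (They sum to $13.5.)

Buyers bear $9 per permit; sellers bear $4.5 per permit.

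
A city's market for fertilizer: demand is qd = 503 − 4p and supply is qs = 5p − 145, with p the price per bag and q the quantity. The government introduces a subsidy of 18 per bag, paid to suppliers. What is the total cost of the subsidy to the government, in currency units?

Before the subsidy: set 503 − 4p = 5p − 145 → p* = 72, q* = 215.
With a per-unit subsidy paid to suppliers, each receives p + 18 per unit sold, so supply becomes qs = 5(p + 18) − 145.
Solving gives q = 255 with consumers paying 62 and suppliers receiving 80 (the 18 wedge).
Outlay = t · Q = 18 · 255 = 4590.

Government outlay = 4590.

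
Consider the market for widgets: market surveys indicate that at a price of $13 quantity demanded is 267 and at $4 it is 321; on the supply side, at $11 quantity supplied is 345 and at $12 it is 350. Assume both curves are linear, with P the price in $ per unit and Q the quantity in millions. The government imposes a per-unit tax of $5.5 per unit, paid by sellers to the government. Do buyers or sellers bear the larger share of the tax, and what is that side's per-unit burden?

Sellers bear the larger share: $3 per unit.

Demand slope: (321 − 267)/(4 − 13) = -6, so Qd = 345 − 6P.
Supply slope: (350 − 345)/(12 − 11) = 5, so Qs = 5P + 290.
Before the tax: set 345 − 6P = 5P + 290 → P* = $5, Q* = 315.
With the tax collected from sellers, supply shifts: Qs = 5(P − 5.5) + 290.
New equilibrium: buyers pay $7.5, sellers receive $2, Q = 300. (Wedge: Pb − Ps = 5.5.)
Per-unit burden: buyers $2.5, sellers $3.
Sellers take the larger share because supply is less price-elastic here (demand slope 6 vs supply slope 5).
The less price-elastic side of the market bears the larger share of a per-unit tax.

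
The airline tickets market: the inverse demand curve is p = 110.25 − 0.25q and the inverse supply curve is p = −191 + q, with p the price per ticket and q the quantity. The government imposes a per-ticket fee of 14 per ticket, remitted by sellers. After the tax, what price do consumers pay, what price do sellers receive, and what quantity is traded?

Consumers pay 52.8; sellers receive 38.8; quantity = 229.8.

Rewrite in direct form: qd = 441 − 4p and qs = p + 191.
Without the tax, 441 − 4p = p + 191 gives 5p = 250, so p* = 50 and q* = 241.
With the tax collected from sellers, supply shifts: qs = (p − 14) + 191.
Solving gives q = 229.8 with consumers paying 52.8 and sellers receiving 38.8 (the 14 wedge).
The less price-elastic side of the market bears the larger share of a per-unit tax.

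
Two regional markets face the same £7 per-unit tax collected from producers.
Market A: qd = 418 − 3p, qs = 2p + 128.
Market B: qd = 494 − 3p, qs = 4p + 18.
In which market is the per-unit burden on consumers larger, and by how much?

Market B, by £1.2.

Market A: pre-tax p* = £58, q* = 244; post-tax q = 235.6; per-unit burden on consumers = £2.8.
Market B: pre-tax p* = £68, q* = 290; post-tax q = 278; per-unit burden on consumers = £4.
Difference: £2.8 vs £4 → market B is larger by £1.2.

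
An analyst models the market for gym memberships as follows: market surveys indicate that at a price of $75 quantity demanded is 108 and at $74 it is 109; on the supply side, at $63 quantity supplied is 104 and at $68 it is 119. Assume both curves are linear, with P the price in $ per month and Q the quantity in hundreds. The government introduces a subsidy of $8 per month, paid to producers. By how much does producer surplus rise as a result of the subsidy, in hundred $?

Producer surplus rises by $238 hundred.

Demand slope: (109 − 108)/(74 − 75) = -1, so Qd = 183 − P.
Supply slope: (119 − 104)/(68 − 63) = 3, so Qs = 3P − 85.
Without the subsidy, 183 − P = 3P − 85 gives 4P = 268, so P* = $67 and Q* = 116.
With a per-unit subsidy paid to producers, each receives P + 8 per unit sold, so supply becomes Qs = 3(P + 8) − 85.
New equilibrium: consumers pay $61, producers receive $69, Q = 122. (Wedge: Pb − Ps = −8.)
ΔPS is the trapezoid between Q = 122 and Q = 116 of height $2: ½ · (116 + 122) · 2 = $238.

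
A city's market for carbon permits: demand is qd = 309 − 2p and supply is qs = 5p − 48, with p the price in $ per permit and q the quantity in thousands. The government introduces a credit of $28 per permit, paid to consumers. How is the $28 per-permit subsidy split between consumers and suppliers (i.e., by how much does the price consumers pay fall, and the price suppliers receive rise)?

Consumers gain $20 per permit; suppliers gain $8 per permit.

Without the subsidy, 309 − 2p = 5p − 48 gives 7p = 357, so p* = $51 and q* = 207.
With a per-unit subsidy paid to consumers, each effectively pays p − 28, so demand becomes qd = 309 − 2(p − 28).
New equilibrium: consumers pay $31, suppliers receive $59, q = 247. (Wedge: pb − ps = −28.)
Gain to consumers: $20; to suppliers: $8. (They sum to $28.)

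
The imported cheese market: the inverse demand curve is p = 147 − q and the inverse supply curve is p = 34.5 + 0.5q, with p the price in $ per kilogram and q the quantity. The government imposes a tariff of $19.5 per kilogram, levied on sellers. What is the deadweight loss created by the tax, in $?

Deadweight loss = $126.75.

Inverting to q(p) form: qd = 147 − p; qs = 2p − 69.
Before the tax: set 147 − p = 2p − 69 → p* = $72, q* = 75.
With the tax collected from sellers, supply shifts: qs = 2(p − 19.5) − 69.
Solving gives q = 62 with consumers paying $85 and sellers receiving $65.5 (the $19.5 wedge).
Quantity falls by |ΔQ| = |75 − 62| = 13.
DWL = ½ · t · |ΔQ| = ½ · 19.5 · 13 = $126.75.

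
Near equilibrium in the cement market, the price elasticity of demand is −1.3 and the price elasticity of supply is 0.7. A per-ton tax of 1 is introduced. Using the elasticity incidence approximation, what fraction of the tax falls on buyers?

Buyers' share ≈ 0.35.

Incidence ratio: buyers' share ≈ εs / (εs + |εd|) = 0.7 / (0.7 + 1.3) = 0.35.
Supply is the less elastic side, so buyers bear the smaller share.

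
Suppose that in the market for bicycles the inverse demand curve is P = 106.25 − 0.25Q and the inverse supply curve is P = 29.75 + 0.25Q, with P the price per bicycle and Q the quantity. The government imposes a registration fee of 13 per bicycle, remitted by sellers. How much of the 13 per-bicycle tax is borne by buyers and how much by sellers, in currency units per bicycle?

Buyers bear 6.5 per bicycle; sellers bear 6.5 per bicycle.

Inverting to Q(P) form: Qd = 425 − 4P; Qs = 4P − 119.
Without the tax, 425 − 4P = 4P − 119 gives 8P = 544, so P* = 68 and Q* = 153.
With the tax collected from sellers, supply shifts: Qs = 4(P − 13) − 119.
Solving gives Q = 127 with buyers paying 74.5 and sellers receiving 61.5 (the 13 wedge).
Burden on buyers: 6.5; on sellers: 6.5. (They sum to 13.)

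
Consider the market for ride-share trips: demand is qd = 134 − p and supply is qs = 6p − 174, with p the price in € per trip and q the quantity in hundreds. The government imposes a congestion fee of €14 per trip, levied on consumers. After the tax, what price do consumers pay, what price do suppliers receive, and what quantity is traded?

Consumers pay €56; suppliers receive €42; quantity = 78.

Without the tax, 134 − p = 6p − 174 gives 7p = 308, so p* = €44 and q* = 90.
With the tax collected from consumers, demand (in seller-price terms) shifts: qd = 134 − (p + 14).
Solving gives q = 78 with consumers paying €56 and suppliers receiving €42 (the €14 wedge).
The less price-elastic side of the market bears the larger share of a per-unit tax.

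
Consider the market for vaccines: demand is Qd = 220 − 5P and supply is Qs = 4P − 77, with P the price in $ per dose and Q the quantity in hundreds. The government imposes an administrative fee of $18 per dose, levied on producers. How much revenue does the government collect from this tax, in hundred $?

Tax revenue = $270 hundred.

Without the tax, 220 − 5P = 4P − 77 gives 9P = 297, so P* = $33 and Q* = 55.
With the tax collected from producers, supply shifts: Qs = 4(P − 18) − 77.
New equilibrium: buyers pay $41, producers receive $23, Q = 15. (Wedge: Pb − Ps = 18.)
Revenue = t · Q = 18 · 15 = $270.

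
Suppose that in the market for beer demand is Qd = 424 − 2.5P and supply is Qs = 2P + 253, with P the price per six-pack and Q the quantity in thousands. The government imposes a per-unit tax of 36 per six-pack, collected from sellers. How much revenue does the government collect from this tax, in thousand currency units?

Tax revenue = 10404 thousand.

Before the tax: set 424 − 2.5P = 2P + 253 → P* = 38, Q* = 329.
With the tax collected from sellers, supply shifts: Qs = 2(P − 36) + 253.
Solving gives Q = 289 with consumers paying 54 and sellers receiving 18 (the 36 wedge).
Revenue = t · Q = 36 · 289 = 10404.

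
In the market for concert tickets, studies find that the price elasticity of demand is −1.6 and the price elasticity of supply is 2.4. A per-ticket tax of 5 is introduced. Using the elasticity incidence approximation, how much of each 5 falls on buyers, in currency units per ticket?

Buyers bear ≈ 3 per ticket.

Incidence ratio: buyers' share ≈ εs / (εs + |εd|) = 2.4 / (2.4 + 1.6) = 0.6.
So buyers bear ≈ 0.6 × 5 = 3; sellers bear 2.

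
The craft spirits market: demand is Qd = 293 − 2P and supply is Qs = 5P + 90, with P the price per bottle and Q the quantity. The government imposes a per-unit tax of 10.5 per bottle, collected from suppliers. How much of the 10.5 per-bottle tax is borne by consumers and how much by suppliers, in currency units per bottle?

Without the tax, 293 − 2P = 5P + 90 gives 7P = 203, so P* = 29 and Q* = 235.
With the tax collected from suppliers, supply shifts: Qs = 5(P − 10.5) + 90.
New equilibrium: consumers pay 36.5, suppliers receive 26, Q = 220. (Wedge: Pb − Ps = 10.5.)
Burden on consumers: 7.5; on suppliers: 3. (They sum to 10.5.)

Consumers bear 7.5 per bottle; suppliers bear 3 per bottle.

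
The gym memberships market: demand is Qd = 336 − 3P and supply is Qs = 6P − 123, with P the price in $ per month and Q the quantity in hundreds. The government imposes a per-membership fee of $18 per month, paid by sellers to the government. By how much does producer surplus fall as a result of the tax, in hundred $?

Producer surplus falls by $990 hundred.

Without the tax, 336 − 3P = 6P − 123 gives 9P = 459, so P* = $51 and Q* = 183.
With the tax collected from sellers, supply shifts: Qs = 6(P − 18) − 123.
Solving gives Q = 147 with buyers paying $63 and sellers receiving $45 (the $18 wedge).
ΔPS is the trapezoid between Q = 147 and Q = 183 of height $6: ½ · (183 + 147) · 6 = $990.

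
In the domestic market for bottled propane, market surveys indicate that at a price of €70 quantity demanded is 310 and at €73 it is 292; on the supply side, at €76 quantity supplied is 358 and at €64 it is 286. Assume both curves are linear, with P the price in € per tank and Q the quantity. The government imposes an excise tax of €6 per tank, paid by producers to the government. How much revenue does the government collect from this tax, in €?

Demand slope: (292 − 310)/(73 − 70) = -6, so Qd = 730 − 6P.
Supply slope: (286 − 358)/(64 − 76) = 6, so Qs = 6P − 98.
Without the tax, 730 − 6P = 6P − 98 gives 12P = 828, so P* = €69 and Q* = 316.
With the tax collected from producers, supply shifts: Qs = 6(P − 6) − 98.
New equilibrium: buyers pay €72, producers receive €66, Q = 298. (Wedge: Pb − Ps = 6.)
Revenue = t · Q = 6 · 298 = €1788.

Tax revenue = €1788.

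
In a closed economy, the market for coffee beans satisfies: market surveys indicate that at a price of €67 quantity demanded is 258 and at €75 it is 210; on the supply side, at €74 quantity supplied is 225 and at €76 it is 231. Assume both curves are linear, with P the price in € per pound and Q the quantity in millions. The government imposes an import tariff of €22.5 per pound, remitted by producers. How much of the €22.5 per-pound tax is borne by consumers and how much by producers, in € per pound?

Demand slope: (210 − 258)/(75 − 67) = -6, so Qd = 660 − 6P.
Supply slope: (231 − 225)/(76 − 74) = 3, so Qs = 3P + 3.
Before the tax: set 660 − 6P = 3P + 3 → P* = €73, Q* = 222.
With the tax collected from producers, supply shifts: Qs = 3(P − 22.5) + 3.
Solving gives Q = 177 with consumers paying €80.5 and producers receiving €58 (the €22.5 wedge).
Burden on consumers: €7.5; on producers: €15. (They sum to €22.5.)

Consumers bear €7.5 per pound; producers bear €15 per pound.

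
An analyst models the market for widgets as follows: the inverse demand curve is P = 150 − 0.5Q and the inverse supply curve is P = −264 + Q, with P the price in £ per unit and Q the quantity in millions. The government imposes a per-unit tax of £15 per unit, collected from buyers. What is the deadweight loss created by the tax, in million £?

Deadweight loss = £75 million.

Inverting to Q(P) form: Qd = 300 − 2P; Qs = P + 264.
Before the tax: set 300 − 2P = P + 264 → P* = £12, Q* = 276.
With the tax collected from buyers, demand (in seller-price terms) shifts: Qd = 300 − 2(P + 15).
New equilibrium: buyers pay £17, sellers receive £2, Q = 266. (Wedge: Pb − Ps = 15.)
Quantity falls by |ΔQ| = |276 − 266| = 10.
DWL = ½ · t · |ΔQ| = ½ · 15 · 10 = £75.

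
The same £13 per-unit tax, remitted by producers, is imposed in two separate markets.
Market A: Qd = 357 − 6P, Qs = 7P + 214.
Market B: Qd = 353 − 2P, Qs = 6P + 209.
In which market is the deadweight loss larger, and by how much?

Market A: pre-tax P* = £11, Q* = 291; post-tax Q = 249; deadweight loss = £273.
Market B: pre-tax P* = £18, Q* = 317; post-tax Q = 297.5; deadweight loss = £126.75.
Difference: £273 vs £126.75 → market A is larger by £146.25.

Market A, by £146.25.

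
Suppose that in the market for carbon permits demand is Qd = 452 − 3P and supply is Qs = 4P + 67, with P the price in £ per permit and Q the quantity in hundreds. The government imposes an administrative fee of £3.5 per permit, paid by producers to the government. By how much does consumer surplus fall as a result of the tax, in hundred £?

Consumer surplus falls by £568 hundred.

Before the tax: set 452 − 3P = 4P + 67 → P* = £55, Q* = 287.
With the tax collected from producers, supply shifts: Qs = 4(P − 3.5) + 67.
New equilibrium: buyers pay £57, producers receive £53.5, Q = 281. (Wedge: Pb − Ps = 3.5.)
ΔCS is the trapezoid between Q = 281 and Q = 287 of height £2: ½ · (287 + 281) · 2 = £568.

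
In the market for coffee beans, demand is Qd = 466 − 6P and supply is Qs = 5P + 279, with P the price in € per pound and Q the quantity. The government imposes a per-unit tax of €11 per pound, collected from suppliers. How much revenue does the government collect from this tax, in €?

Tax revenue = €3674.

Before the tax: set 466 − 6P = 5P + 279 → P* = €17, Q* = 364.
With the tax collected from suppliers, supply shifts: Qs = 5(P − 11) + 279.
New equilibrium: buyers pay €22, suppliers receive €11, Q = 334. (Wedge: Pb − Ps = 11.)
Revenue = t · Q = 11 · 334 = €3674.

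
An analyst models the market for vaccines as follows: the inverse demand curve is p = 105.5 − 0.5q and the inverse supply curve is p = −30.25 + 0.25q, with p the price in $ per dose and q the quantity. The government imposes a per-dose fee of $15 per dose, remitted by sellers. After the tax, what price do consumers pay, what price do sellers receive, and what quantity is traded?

Inverting to q(p) form: qd = 211 − 2p; qs = 4p + 121.
Without the tax, 211 − 2p = 4p + 121 gives 6p = 90, so p* = $15 and q* = 181.
With the tax collected from sellers, supply shifts: qs = 4(p − 15) + 121.
Solving gives q = 161 with consumers paying $25 and sellers receiving $10 (the $15 wedge).

Consumers pay $25; sellers receive $10; quantity = 161.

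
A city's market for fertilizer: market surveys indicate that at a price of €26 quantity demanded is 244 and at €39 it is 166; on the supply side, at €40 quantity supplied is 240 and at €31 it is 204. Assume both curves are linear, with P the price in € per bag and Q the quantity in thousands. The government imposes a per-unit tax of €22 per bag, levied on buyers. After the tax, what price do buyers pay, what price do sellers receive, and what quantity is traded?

Demand slope: (166 − 244)/(39 − 26) = -6, so Qd = 400 − 6P.
Supply slope: (204 − 240)/(31 − 40) = 4, so Qs = 4P + 80.
Before the tax: set 400 − 6P = 4P + 80 → P* = €32, Q* = 208.
With the tax collected from buyers, demand (in seller-price terms) shifts: Qd = 400 − 6(P + 22).
Solving gives Q = 155.2 with buyers paying €40.8 and sellers receiving €18.8 (the €22 wedge).

Buyers pay €40.8; sellers receive €18.8; quantity = 155.2.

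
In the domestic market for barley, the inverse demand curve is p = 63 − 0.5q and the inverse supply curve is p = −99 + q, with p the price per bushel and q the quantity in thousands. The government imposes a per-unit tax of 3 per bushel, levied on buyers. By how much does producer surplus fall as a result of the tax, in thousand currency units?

Inverting to q(p) form: qd = 126 − 2p; qs = p + 99.
Before the tax: set 126 − 2p = p + 99 → p* = 9, q* = 108.
With the tax collected from buyers, demand (in seller-price terms) shifts: qd = 126 − 2(p + 3).
Solving gives q = 106 with buyers paying 10 and sellers receiving 7 (the 3 wedge).
ΔPS is the trapezoid between Q = 106 and Q = 108 of height 2: ½ · (108 + 106) · 2 = 214.

Producer surplus falls by 214 thousand.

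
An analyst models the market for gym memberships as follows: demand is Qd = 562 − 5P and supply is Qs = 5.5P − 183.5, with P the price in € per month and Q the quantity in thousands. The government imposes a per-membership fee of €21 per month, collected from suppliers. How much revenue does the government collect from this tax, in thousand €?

Without the tax, 562 − 5P = 5.5P − 183.5 gives 10.5P = 745.5, so P* = €71 and Q* = 207.
With the tax collected from suppliers, supply shifts: Qs = 5.5(P − 21) − 183.5.
New equilibrium: consumers pay €82, suppliers receive €61, Q = 152. (Wedge: Pb − Ps = 21.)
Revenue = t · Q = 21 · 152 = €3192.

Tax revenue = €3192 thousand.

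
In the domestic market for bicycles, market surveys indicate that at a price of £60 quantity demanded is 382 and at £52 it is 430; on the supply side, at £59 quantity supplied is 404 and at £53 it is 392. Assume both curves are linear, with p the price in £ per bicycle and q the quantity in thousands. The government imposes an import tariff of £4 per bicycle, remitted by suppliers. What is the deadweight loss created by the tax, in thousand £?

Deadweight loss = £12 thousand.

Demand slope: (430 − 382)/(52 − 60) = -6, so qd = 742 − 6p.
Supply slope: (392 − 404)/(53 − 59) = 2, so qs = 2p + 286.
Without the tax, 742 − 6p = 2p + 286 gives 8p = 456, so p* = £57 and q* = 400.
With the tax collected from suppliers, supply shifts: qs = 2(p − 4) + 286.
Solving gives q = 394 with consumers paying £58 and suppliers receiving £54 (the £4 wedge).
Quantity falls by |ΔQ| = |400 − 394| = 6.
DWL = ½ · t · |ΔQ| = ½ · 4 · 6 = £12.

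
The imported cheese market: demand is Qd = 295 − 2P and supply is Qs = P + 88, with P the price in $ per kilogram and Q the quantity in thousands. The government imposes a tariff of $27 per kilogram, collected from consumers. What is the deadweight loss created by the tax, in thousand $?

Deadweight loss = $243 thousand.

Without the tax, 295 − 2P = P + 88 gives 3P = 207, so P* = $69 and Q* = 157.
With the tax collected from consumers, demand (in seller-price terms) shifts: Qd = 295 − 2(P + 27).
Solving gives Q = 139 with consumers paying $78 and suppliers receiving $51 (the $27 wedge).
Quantity falls by |ΔQ| = |157 − 139| = 18.
DWL = ½ · t · |ΔQ| = ½ · 27 · 18 = $243.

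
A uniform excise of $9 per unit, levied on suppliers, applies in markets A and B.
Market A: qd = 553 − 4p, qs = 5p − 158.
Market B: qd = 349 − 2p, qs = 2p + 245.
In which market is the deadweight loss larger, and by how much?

Market A, by $49.5.

Market A: pre-tax p* = $79, q* = 237; post-tax q = 217; deadweight loss = $90.
Market B: pre-tax p* = $26, q* = 297; post-tax q = 288; deadweight loss = $40.5.
Difference: $90 vs $40.5 → market A is larger by $49.5.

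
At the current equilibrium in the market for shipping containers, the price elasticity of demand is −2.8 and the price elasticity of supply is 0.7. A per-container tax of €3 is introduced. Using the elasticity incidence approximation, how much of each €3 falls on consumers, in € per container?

Incidence ratio: consumers' share ≈ εs / (εs + |εd|) = 0.7 / (0.7 + 2.8) = 0.2.
So consumers bear ≈ 0.2 × €3 = €0.6; sellers bear €2.4.

Consumers bear ≈ €0.6 per container.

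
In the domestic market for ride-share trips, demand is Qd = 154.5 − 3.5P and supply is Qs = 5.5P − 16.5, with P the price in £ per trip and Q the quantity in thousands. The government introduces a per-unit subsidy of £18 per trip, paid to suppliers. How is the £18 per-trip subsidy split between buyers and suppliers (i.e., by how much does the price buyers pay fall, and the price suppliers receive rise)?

Buyers gain £11 per trip; suppliers gain £7 per trip.

Without the subsidy, 154.5 − 3.5P = 5.5P − 16.5 gives 9P = 171, so P* = £19 and Q* = 88.
With a per-unit subsidy paid to suppliers, each receives P + 18 per unit sold, so supply becomes Qs = 5.5(P + 18) − 16.5.
New equilibrium: buyers pay £8, suppliers receive £26, Q = 126.5. (Wedge: Pb − Ps = −18.)
Gain to buyers: £11; to suppliers: £7. (They sum to £18.)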